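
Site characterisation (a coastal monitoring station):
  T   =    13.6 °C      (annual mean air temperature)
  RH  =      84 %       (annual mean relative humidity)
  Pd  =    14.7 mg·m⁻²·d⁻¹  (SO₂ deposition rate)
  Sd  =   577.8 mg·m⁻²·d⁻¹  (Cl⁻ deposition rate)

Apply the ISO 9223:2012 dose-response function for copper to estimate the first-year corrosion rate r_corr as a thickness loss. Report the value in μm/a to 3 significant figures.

copper: T>10 °C ⇒ hinge -0.080·(13.6−10) = -0.2880
  SO₂ term: 0.0053·14.7^0.26·exp(0.059·84-0.2880) = 1.135
  Cl⁻ term: 0.01025·577.8^0.27·exp(0.036·84+0.049·13.6) = 2.286
  sum: 1.135 + 2.286 → r_corr = 3.421 μm/a

r_corr = 3.42 μm/a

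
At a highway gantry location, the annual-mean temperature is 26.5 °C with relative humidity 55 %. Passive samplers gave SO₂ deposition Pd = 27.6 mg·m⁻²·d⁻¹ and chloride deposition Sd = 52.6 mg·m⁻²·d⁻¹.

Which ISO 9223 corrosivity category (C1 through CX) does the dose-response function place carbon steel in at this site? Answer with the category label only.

carbon steel: T>10 °C ⇒ hinge -0.054·(26.5−10) = -0.8910
  sulphur-dioxide contribution → 12.25 μm/a
  chloride contribution → 21.1 μm/a
  ⇒ r_corr(carbon steel) = 33.34 μm/a
33.3 μm/a falls in (25, 50] for carbon steel → category C3

C3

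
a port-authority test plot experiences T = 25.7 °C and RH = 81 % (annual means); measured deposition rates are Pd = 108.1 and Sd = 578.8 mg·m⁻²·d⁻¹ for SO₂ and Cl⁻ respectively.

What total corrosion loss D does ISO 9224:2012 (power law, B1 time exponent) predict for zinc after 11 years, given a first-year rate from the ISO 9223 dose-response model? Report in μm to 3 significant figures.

D(11) = 88.1 μm

zinc: T>10 °C ⇒ hinge -0.071·(25.7−10) = -1.1147
  sulphur-dioxide contribution → 1.379 μm/a
  chloride contribution → 11.16 μm/a
  ⇒ r_corr(zinc) = 12.54 μm/a
ISO 9224: D(t) = r_corr · t^b with b = 0.813 (zinc, B1)
  D(11) = 12.54 × 11^0.813 = 12.54 × 7.025 = 88.12 μm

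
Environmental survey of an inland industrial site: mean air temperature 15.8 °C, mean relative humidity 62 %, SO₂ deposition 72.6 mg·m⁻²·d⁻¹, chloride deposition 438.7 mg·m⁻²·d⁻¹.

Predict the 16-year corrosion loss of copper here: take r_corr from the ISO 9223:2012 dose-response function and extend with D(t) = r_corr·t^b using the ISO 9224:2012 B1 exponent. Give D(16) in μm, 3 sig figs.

D(16) = 9.31 μm

copper: f(T) = -0.080·(T−10) [T>10 °C] = -0.4640
  Pd branch = 0.0053·Pd^0.26·e^(0.059·RH+f) = 0.3938 μm/a
  Cl⁻ term: 0.01025·438.7^0.27·exp(0.036·62+0.049·15.8) = 1.071
  r_corr = 0.3938 + 1.071 = 1.465 μm/a
Long-term exponent b (ISO 9224 Table 2, B1) = 0.667
  D(16) = 1.465 × 16^0.667 = 1.465 × 6.355 = 9.308 μm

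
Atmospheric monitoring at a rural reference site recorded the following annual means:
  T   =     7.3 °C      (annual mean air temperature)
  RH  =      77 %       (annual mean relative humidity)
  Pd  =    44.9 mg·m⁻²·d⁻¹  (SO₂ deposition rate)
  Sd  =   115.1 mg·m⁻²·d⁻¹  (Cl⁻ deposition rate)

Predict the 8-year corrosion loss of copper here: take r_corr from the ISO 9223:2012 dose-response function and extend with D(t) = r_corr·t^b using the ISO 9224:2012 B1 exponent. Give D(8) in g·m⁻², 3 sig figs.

D(8) = 64.5 g·m⁻²

copper: T≤10 °C ⇒ hinge +0.126·(7.3−10) = -0.3402
  Pd branch = 0.0053·Pd^0.26·e^(0.059·RH+f) = 0.953 μm/a
  Cl⁻ term: 0.01025·115.1^0.27·exp(0.036·77+0.049·7.3) = 0.8442
  sum: 0.953 + 0.8442 → r_corr = 1.797 μm/a
ISO 9224: D(t) = r_corr · t^b with b = 0.667 (copper, B1)
  D(8) = 1.797 × 8^0.667 = 1.797 × 4.003 = 7.194 μm
  Mass loss = 7.194 μm × 8.96 g/cm³ = 64.46 g·m⁻²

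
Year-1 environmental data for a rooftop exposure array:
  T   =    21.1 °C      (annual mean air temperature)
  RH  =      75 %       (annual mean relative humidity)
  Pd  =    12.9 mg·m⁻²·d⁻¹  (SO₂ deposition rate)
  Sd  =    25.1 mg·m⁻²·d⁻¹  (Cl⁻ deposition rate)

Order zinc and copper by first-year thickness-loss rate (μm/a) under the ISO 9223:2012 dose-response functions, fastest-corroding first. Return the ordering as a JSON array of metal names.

["zinc", "copper"]

zinc: temperature factor f = -0.071·(11.1) = -0.7881
  Pd branch = 0.0129·Pd^0.44·e^(0.046·RH+f) = 0.5692 μm/a
  Cl⁻ term: 0.0175·25.1^0.57·exp(0.008·75+0.085·21.1) = 1.203
  r_corr = 0.5692 + 1.203 = 1.772 μm/a
copper: T>10 °C ⇒ hinge -0.080·(21.1−10) = -0.8880
  Pd branch = 0.0053·Pd^0.26·e^(0.059·RH+f) = 0.3541 μm/a
  Sd branch = 0.01025·Sd^0.27·e^(0.036·RH+0.049·T) = 1.024 μm/a
  sum: 0.3541 + 1.024 → r_corr = 1.378 μm/a
Ordering by μm/a: zinc (1.77) > copper (1.38)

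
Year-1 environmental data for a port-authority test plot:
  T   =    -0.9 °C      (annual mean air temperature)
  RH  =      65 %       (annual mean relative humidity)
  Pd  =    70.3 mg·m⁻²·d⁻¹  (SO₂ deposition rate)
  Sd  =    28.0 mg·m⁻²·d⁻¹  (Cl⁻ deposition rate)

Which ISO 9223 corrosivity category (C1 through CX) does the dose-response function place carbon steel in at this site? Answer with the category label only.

C2

carbon steel: T≤10 °C ⇒ hinge +0.150·(-0.9−10) = -1.6350
  sulphur-dioxide contribution → 11.56 μm/a
  chloride contribution → 6.634 μm/a
  total first-year rate 18.19 μm/a
Category bounds: 1.3…25 μm/a bracket r_corr ⇒ C2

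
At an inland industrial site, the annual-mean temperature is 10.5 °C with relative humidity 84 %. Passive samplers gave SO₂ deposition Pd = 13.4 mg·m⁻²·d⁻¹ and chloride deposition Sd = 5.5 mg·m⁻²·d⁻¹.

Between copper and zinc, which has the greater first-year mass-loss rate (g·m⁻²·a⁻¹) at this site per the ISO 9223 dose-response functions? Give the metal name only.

copper: temperature factor f = -0.080·(0.5) = -0.0400
  SO₂ term: 0.0053·13.4^0.26·exp(0.059·84-0.0400) = 1.42
  Sd branch = 0.01025·Sd^0.27·e^(0.036·RH+0.049·T) = 0.5589 μm/a
  sum: 1.42 + 0.5589 → r_corr = 1.979 μm/a
  mass loss = 1.979 μm/a × 8.96 g/cm³ = 17.73 g·m⁻²·a⁻¹
zinc: T>10 °C ⇒ hinge -0.071·(10.5−10) = -0.0355
  Pd branch = 0.0129·Pd^0.44·e^(0.046·RH+f) = 1.859 μm/a
  Sd branch = 0.0175·Sd^0.57·e^(0.008·RH+0.085·T) = 0.2211 μm/a
  r_corr = 1.859 + 0.2211 = 2.08 μm/a
  mass loss = 2.08 μm/a × 7.14 g/cm³ = 14.85 g·m⁻²·a⁻¹
Ordering by g·m⁻²·a⁻¹: copper (17.7) > zinc (14.8)

copper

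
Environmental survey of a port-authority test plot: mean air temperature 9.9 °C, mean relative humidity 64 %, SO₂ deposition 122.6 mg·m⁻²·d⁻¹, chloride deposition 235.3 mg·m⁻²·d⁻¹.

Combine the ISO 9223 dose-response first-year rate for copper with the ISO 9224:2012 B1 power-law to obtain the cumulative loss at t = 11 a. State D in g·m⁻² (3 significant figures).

copper: temperature factor f = +0.126·(-0.1) = -0.0126
  sulphur-dioxide contribution → 0.7975 μm/a
  chloride contribution → 0.7284 μm/a
  total first-year rate 1.526 μm/a
Power-law: D(11) = r_corr · 11^0.667
  D(11) = 1.526 × 11^0.667 = 1.526 × 4.95 = 7.553 μm
  Mass loss = 7.553 μm × 8.96 g/cm³ = 67.67 g·m⁻²

D(11) = 67.7 g·m⁻²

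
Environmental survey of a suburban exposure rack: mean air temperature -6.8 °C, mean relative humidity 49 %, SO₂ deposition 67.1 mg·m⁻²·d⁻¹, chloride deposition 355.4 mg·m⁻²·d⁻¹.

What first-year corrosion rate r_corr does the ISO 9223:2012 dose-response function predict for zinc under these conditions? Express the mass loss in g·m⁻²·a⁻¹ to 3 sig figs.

zinc: T≤10 °C ⇒ hinge +0.038·(-6.8−10) = -0.6384
  SO₂ term: 0.0129·67.1^0.44·exp(0.046·49-0.6384) = 0.413
  Sd branch = 0.0175·Sd^0.57·e^(0.008·RH+0.085·T) = 0.4132 μm/a
  sum: 0.413 + 0.4132 → r_corr = 0.8262 μm/a
Convert to mass loss: 0.8262 μm/a × 7.14 g/cm³ = 5.899 g·m⁻²·a⁻¹

r_corr = 5.90 g·m⁻²·a⁻¹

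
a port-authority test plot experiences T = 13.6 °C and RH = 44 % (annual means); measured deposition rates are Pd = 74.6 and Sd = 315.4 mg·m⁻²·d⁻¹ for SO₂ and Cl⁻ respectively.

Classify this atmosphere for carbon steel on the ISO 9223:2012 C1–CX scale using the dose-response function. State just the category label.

C4

carbon steel: f(T) = -0.054·(T−10) [T>10 °C] = -0.1944
  sulphur-dioxide contribution → 33.08 μm/a
  chloride contribution → 26.59 μm/a
  ⇒ r_corr(carbon steel) = 59.67 μm/a
Category bounds: 50…80 μm/a bracket r_corr ⇒ C4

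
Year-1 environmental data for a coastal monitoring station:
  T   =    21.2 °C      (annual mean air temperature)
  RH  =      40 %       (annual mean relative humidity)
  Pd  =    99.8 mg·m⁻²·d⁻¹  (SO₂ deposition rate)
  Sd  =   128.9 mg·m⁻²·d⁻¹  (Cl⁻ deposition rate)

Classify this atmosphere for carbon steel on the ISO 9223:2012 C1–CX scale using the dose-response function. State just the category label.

C3

carbon steel: f(T) = -0.054·(T−10) [T>10 °C] = -0.6048
  Pd branch = 1.77·Pd^0.52·e^(0.02·RH+f) = 23.57 μm/a
  Sd branch = 0.102·Sd^0.62·e^(0.033·RH+0.04·T) = 18.13 μm/a
  sum: 23.57 + 18.13 → r_corr = 41.7 μm/a
ISO 9223 Table 2 (carbon steel): 25 < 41.7 ≤ 50 μm/a ⇒ C3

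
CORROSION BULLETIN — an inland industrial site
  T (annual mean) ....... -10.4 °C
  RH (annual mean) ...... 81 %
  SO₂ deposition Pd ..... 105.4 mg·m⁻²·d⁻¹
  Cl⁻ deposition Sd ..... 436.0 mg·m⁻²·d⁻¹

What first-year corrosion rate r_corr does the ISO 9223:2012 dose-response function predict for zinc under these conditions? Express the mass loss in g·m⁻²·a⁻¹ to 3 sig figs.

zinc: f(T) = +0.038·(T−10) [T≤10 °C] = -0.7752
  sulphur-dioxide contribution → 1.915 μm/a
  chloride contribution → 0.4416 μm/a
  ⇒ r_corr(zinc) = 2.357 μm/a
Convert to mass loss: 2.357 μm/a × 7.14 g/cm³ = 16.83 g·m⁻²·a⁻¹

r_corr = 16.8 g·m⁻²·a⁻¹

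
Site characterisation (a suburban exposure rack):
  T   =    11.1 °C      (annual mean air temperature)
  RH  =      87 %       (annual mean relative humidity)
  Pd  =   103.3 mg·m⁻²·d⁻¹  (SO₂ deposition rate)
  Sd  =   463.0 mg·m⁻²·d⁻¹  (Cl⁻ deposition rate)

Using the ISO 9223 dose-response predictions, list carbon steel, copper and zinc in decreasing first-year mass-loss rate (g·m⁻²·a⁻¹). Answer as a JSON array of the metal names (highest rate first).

carbon steel: f(T) = -0.054·(T−10) [T>10 °C] = -0.0594
  sulphur-dioxide contribution → 106 μm/a
  chloride contribution → 126.2 μm/a
  ⇒ r_corr(carbon steel) = 232.1 μm/a
  mass loss = 232.1 μm/a × 7.85 g/cm³ = 1822 g·m⁻²·a⁻¹
copper: temperature factor f = -0.080·(1.1) = -0.0880
  sulphur-dioxide contribution → 2.748 μm/a
  chloride contribution → 2.123 μm/a
  total first-year rate 4.87 μm/a
  mass loss = 4.87 μm/a × 8.96 g/cm³ = 43.64 g·m⁻²·a⁻¹
zinc: temperature factor f = -0.071·(1.1) = -0.0781
  sulphur-dioxide contribution → 5.023 μm/a
  chloride contribution → 2.982 μm/a
  ⇒ r_corr(zinc) = 8.004 μm/a
  mass loss = 8.004 μm/a × 7.14 g/cm³ = 57.15 g·m⁻²·a⁻¹
Ordering by g·m⁻²·a⁻¹: carbon steel (1820) > zinc (57.1) > copper (43.6)

["carbon steel", "zinc", "copper"]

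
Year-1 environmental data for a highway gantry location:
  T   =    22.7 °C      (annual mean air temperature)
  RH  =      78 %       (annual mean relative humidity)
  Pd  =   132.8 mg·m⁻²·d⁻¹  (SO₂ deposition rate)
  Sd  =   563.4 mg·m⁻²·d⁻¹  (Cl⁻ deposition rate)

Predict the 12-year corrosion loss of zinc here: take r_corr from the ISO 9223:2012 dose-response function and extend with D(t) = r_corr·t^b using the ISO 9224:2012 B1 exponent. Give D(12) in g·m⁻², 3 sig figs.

zinc: temperature factor f = -0.071·(12.7) = -0.9017
  SO₂ term: 0.0129·132.8^0.44·exp(0.046·78-0.9017) = 1.627
  Sd branch = 0.0175·Sd^0.57·e^(0.008·RH+0.085·T) = 8.317 μm/a
  sum: 1.627 + 8.317 → r_corr = 9.944 μm/a
Power-law: D(12) = r_corr · 12^0.813
  D(12) = 9.944 × 12^0.813 = 9.944 × 7.54 = 74.98 μm
  Mass loss = 74.98 μm × 7.14 g/cm³ = 535.4 g·m⁻²

D(12) = 535 g·m⁻²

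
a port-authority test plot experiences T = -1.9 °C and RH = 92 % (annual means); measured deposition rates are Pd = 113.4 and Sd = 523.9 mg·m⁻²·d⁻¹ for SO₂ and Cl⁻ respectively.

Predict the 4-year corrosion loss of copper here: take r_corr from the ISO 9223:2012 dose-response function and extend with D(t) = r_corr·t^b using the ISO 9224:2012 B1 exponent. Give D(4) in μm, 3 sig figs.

D(4) = 5.83 μm

copper: T≤10 °C ⇒ hinge +0.126·(-1.9−10) = -1.4994
  sulphur-dioxide contribution → 0.9218 μm/a
  chloride contribution → 1.39 μm/a
  ⇒ r_corr(copper) = 2.311 μm/a
Long-term exponent b (ISO 9224 Table 2, B1) = 0.667
  D(4) = 2.311 × 4^0.667 = 2.311 × 2.521 = 5.827 μm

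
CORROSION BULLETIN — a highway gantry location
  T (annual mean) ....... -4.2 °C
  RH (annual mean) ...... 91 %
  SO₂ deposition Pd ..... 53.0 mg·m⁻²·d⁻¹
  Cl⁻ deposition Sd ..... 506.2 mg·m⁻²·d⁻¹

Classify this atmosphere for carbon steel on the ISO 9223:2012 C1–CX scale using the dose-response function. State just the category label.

C5

carbon steel: f(T) = +0.150·(T−10) [T≤10 °C] = -2.1300
  sulphur-dioxide contribution → 10.23 μm/a
  chloride contribution → 82.51 μm/a
  ⇒ r_corr(carbon steel) = 92.74 μm/a
Category bounds: 80…200 μm/a bracket r_corr ⇒ C5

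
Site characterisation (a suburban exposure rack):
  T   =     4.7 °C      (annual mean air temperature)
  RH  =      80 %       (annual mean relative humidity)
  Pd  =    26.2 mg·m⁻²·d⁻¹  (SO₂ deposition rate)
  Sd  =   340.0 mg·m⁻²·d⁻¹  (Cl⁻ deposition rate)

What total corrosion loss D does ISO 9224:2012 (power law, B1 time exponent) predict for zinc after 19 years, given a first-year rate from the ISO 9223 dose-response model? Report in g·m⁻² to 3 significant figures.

zinc: temperature factor f = +0.038·(-5.3) = -0.2014
  SO₂ term: 0.0129·26.2^0.44·exp(0.046·80-0.2014) = 1.759
  Cl⁻ term: 0.0175·340.0^0.57·exp(0.008·80+0.085·4.7) = 1.372
  sum: 1.759 + 1.372 → r_corr = 3.132 μm/a
ISO 9224: D(t) = r_corr · t^b with b = 0.813 (zinc, B1)
  D(19) = 3.132 × 19^0.813 = 3.132 × 10.96 = 34.31 μm
  Mass loss = 34.31 μm × 7.14 g/cm³ = 245 g·m⁻²

D(19) = 245 g·m⁻²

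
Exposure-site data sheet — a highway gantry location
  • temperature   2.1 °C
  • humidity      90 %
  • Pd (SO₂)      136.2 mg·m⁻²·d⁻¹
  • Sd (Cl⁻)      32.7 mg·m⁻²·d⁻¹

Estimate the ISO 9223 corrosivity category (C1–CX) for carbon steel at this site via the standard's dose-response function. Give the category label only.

C4

carbon steel: f(T) = +0.150·(T−10) [T≤10 °C] = -1.1850
  sulphur-dioxide contribution → 42.15 μm/a
  chloride contribution → 18.79 μm/a
  ⇒ r_corr(carbon steel) = 60.95 μm/a
Category bounds: 50…80 μm/a bracket r_corr ⇒ C4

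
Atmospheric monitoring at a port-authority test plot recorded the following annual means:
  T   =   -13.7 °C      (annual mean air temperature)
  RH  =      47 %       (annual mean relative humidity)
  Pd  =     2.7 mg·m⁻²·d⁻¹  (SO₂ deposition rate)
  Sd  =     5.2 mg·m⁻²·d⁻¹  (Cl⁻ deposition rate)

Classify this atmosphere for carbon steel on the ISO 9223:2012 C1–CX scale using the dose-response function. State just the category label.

carbon steel: f(T) = +0.150·(T−10) [T≤10 °C] = -3.5550
  Pd branch = 1.77·Pd^0.52·e^(0.02·RH+f) = 0.2171 μm/a
  Sd branch = 0.102·Sd^0.62·e^(0.033·RH+0.04·T) = 0.7729 μm/a
  r_corr = 0.2171 + 0.7729 = 0.99 μm/a
0.99 μm/a falls in (0, 1.3] for carbon steel → category C1

C1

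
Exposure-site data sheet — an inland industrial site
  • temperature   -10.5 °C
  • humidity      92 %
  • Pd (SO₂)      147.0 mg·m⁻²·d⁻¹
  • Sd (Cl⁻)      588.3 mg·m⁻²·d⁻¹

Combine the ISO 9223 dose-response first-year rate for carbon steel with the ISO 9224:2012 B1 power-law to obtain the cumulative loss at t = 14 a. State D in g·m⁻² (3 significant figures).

D(14) = 2.49e+03 g·m⁻²

carbon steel: temperature factor f = +0.150·(-20.5) = -3.0750
  Pd branch = 1.77·Pd^0.52·e^(0.02·RH+f) = 6.896 μm/a
  Sd branch = 0.102·Sd^0.62·e^(0.033·RH+0.04·T) = 72.76 μm/a
  sum: 6.896 + 72.76 → r_corr = 79.65 μm/a
Power-law: D(14) = r_corr · 14^0.523
  D(14) = 79.65 × 14^0.523 = 79.65 × 3.976 = 316.7 μm
  Mass loss = 316.7 μm × 7.85 g/cm³ = 2486 g·m⁻²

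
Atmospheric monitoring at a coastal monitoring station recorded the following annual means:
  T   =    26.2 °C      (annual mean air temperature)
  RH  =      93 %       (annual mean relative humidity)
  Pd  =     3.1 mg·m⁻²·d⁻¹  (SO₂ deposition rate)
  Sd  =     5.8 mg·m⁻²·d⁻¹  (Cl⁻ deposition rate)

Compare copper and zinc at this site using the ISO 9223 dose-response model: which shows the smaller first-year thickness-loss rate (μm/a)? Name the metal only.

zinc

copper: temperature factor f = -0.080·(16.2) = -1.2960
  Pd branch = 0.0053·Pd^0.26·e^(0.059·RH+f) = 0.4701 μm/a
  Sd branch = 0.01025·Sd^0.27·e^(0.036·RH+0.049·T) = 1.692 μm/a
  sum: 0.4701 + 1.692 → r_corr = 2.162 μm/a
zinc: temperature factor f = -0.071·(16.2) = -1.1502
  SO₂ term: 0.0129·3.1^0.44·exp(0.046·93-1.1502) = 0.4844
  Cl⁻ term: 0.0175·5.8^0.57·exp(0.008·93+0.085·26.2) = 0.93
  r_corr = 0.4844 + 0.93 = 1.414 μm/a
Ordering by μm/a: copper (2.16) > zinc (1.41)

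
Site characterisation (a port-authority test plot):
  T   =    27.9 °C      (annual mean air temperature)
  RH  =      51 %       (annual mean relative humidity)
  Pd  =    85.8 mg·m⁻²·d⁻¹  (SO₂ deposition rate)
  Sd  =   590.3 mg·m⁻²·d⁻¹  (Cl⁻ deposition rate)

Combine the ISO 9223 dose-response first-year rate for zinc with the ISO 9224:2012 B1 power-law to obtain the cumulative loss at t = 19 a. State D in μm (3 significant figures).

D(19) = 120 μm

zinc: f(T) = -0.071·(T−10) [T>10 °C] = -1.2709
  Pd branch = 0.0129·Pd^0.44·e^(0.046·RH+f) = 0.2681 μm/a
  Cl⁻ term: 0.0175·590.3^0.57·exp(0.008·51+0.085·27.9) = 10.71
  r_corr = 0.2681 + 10.71 = 10.98 μm/a
ISO 9224: D(t) = r_corr · t^b with b = 0.813 (zinc, B1)
  D(19) = 10.98 × 19^0.813 = 10.98 × 10.96 = 120.2 μm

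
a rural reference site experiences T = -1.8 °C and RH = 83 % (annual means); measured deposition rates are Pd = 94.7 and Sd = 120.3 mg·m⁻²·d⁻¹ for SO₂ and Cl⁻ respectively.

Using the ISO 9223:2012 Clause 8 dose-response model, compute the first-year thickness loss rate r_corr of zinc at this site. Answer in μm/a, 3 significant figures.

zinc: f(T) = +0.038·(T−10) [T≤10 °C] = -0.4484
  SO₂ term: 0.0129·94.7^0.44·exp(0.046·83-0.4484) = 2.777
  Cl⁻ term: 0.0175·120.3^0.57·exp(0.008·83+0.085·-1.8) = 0.4474
  sum: 2.777 + 0.4474 → r_corr = 3.224 μm/a

r_corr = 3.22 μm/a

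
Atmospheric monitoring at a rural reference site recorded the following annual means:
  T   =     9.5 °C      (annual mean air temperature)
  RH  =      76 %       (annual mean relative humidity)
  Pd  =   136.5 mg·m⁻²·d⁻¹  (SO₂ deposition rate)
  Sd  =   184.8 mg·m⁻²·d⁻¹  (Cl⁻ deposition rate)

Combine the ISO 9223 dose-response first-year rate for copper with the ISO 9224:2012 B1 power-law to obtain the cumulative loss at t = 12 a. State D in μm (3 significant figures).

copper: f(T) = +0.126·(T−10) [T≤10 °C] = -0.0630
  Pd branch = 0.0053·Pd^0.26·e^(0.059·RH+f) = 1.583 μm/a
  Sd branch = 0.01025·Sd^0.27·e^(0.036·RH+0.049·T) = 1.031 μm/a
  r_corr = 1.583 + 1.031 = 2.613 μm/a
Power-law: D(12) = r_corr · 12^0.667
  D(12) = 2.613 × 12^0.667 = 2.613 × 5.246 = 13.71 μm

D(12) = 13.7 μm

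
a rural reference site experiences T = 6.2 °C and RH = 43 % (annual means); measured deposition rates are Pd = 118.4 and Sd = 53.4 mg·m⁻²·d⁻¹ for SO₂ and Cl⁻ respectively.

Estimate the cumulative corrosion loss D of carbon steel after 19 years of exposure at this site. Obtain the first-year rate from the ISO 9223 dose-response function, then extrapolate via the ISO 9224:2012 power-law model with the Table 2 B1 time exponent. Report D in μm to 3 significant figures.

carbon steel: f(T) = +0.150·(T−10) [T≤10 °C] = -0.5700
  sulphur-dioxide contribution → 28.32 μm/a
  chloride contribution → 6.363 μm/a
  ⇒ r_corr(carbon steel) = 34.68 μm/a
ISO 9224: D(t) = r_corr · t^b with b = 0.523 (carbon steel, B1)
  D(19) = 34.68 × 19^0.523 = 34.68 × 4.664 = 161.8 μm

D(19) = 162 μm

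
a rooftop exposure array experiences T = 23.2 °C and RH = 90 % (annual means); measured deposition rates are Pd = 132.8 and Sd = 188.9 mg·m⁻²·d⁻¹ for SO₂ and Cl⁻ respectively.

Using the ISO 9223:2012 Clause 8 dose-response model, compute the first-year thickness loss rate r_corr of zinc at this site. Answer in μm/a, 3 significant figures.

r_corr = 7.85 μm/a

zinc: temperature factor f = -0.071·(13.2) = -0.9372
  Pd branch = 0.0129·Pd^0.44·e^(0.046·RH+f) = 2.727 μm/a
  Cl⁻ term: 0.0175·188.9^0.57·exp(0.008·90+0.085·23.2) = 5.124
  r_corr = 2.727 + 5.124 = 7.851 μm/a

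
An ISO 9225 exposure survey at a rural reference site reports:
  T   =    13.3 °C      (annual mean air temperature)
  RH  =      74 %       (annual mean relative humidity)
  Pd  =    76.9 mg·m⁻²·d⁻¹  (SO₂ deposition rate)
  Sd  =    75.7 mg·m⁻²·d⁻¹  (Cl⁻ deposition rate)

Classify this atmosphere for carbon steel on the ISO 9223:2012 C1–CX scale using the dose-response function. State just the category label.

C5

carbon steel: temperature factor f = -0.054·(3.3) = -0.1782
  Pd branch = 1.77·Pd^0.52·e^(0.02·RH+f) = 62.23 μm/a
  Sd branch = 0.102·Sd^0.62·e^(0.033·RH+0.04·T) = 29.19 μm/a
  sum: 62.23 + 29.19 → r_corr = 91.42 μm/a
ISO 9223 Table 2 (carbon steel): 80 < 91.4 ≤ 200 μm/a ⇒ C5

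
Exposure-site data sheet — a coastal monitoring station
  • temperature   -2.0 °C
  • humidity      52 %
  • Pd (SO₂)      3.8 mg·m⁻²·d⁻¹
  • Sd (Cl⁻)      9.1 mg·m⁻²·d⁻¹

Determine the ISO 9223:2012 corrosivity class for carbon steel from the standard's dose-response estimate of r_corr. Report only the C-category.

carbon steel: f(T) = +0.150·(T−10) [T≤10 °C] = -1.8000
  sulphur-dioxide contribution → 1.657 μm/a
  chloride contribution → 2.059 μm/a
  total first-year rate 3.717 μm/a
ISO 9223 Table 2 (carbon steel): 1.3 < 3.72 ≤ 25 μm/a ⇒ C2

C2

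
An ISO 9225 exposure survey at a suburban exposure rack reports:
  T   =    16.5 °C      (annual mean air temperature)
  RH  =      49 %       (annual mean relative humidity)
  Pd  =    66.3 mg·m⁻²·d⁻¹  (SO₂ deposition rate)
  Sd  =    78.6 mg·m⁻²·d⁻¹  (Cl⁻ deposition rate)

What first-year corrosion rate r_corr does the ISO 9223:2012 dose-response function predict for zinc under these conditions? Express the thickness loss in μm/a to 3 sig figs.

zinc: f(T) = -0.071·(T−10) [T>10 °C] = -0.4615
  Pd branch = 0.0129·Pd^0.44·e^(0.046·RH+f) = 0.4904 μm/a
  Sd branch = 0.0175·Sd^0.57·e^(0.008·RH+0.085·T) = 1.267 μm/a
  sum: 0.4904 + 1.267 → r_corr = 1.757 μm/a

r_corr = 1.76 μm/a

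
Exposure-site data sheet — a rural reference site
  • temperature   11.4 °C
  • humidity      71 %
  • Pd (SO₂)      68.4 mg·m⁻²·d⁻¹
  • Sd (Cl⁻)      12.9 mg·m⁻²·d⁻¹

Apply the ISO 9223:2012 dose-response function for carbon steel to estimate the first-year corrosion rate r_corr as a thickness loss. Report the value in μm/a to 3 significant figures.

r_corr = 69.3 μm/a

carbon steel: temperature factor f = -0.054·(1.4) = -0.0756
  sulphur-dioxide contribution → 61.1 μm/a
  chloride contribution → 8.18 μm/a
  total first-year rate 69.28 μm/a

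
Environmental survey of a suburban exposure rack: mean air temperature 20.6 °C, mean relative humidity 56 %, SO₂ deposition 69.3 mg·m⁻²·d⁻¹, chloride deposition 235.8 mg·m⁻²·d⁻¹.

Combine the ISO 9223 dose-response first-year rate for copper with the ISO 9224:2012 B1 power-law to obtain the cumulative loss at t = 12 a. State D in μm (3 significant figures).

copper: f(T) = -0.080·(T−10) [T>10 °C] = -0.8480
  SO₂ term: 0.0053·69.3^0.26·exp(0.059·56-0.8480) = 0.186
  Sd branch = 0.01025·Sd^0.27·e^(0.036·RH+0.049·T) = 0.923 μm/a
  sum: 0.186 + 0.923 → r_corr = 1.109 μm/a
ISO 9224: D(t) = r_corr · t^b with b = 0.667 (copper, B1)
  D(12) = 1.109 × 12^0.667 = 1.109 × 5.246 = 5.818 μm

D(12) = 5.82 μm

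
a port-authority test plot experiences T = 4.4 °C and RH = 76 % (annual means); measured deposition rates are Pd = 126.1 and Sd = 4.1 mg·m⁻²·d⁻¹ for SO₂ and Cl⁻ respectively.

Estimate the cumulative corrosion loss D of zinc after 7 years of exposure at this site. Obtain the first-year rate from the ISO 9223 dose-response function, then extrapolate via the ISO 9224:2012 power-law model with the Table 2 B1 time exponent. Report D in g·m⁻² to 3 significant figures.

zinc: T≤10 °C ⇒ hinge +0.038·(4.4−10) = -0.2128
  SO₂ term: 0.0129·126.1^0.44·exp(0.046·76-0.2128) = 2.889
  Cl⁻ term: 0.0175·4.1^0.57·exp(0.008·76+0.085·4.4) = 0.1044
  r_corr = 2.889 + 0.1044 = 2.994 μm/a
ISO 9224: D(t) = r_corr · t^b with b = 0.813 (zinc, B1)
  D(7) = 2.994 × 7^0.813 = 2.994 × 4.865 = 14.56 μm
  Mass loss = 14.56 μm × 7.14 g/cm³ = 104 g·m⁻²

D(7) = 104 g·m⁻²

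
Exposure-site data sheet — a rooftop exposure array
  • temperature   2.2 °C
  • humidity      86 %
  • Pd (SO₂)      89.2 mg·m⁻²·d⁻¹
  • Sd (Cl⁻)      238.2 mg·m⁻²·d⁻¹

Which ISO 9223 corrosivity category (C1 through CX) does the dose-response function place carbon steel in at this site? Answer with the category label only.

C5

carbon steel: f(T) = +0.150·(T−10) [T≤10 °C] = -1.1700
  Pd branch = 1.77·Pd^0.52·e^(0.02·RH+f) = 31.7 μm/a
  Sd branch = 0.102·Sd^0.62·e^(0.033·RH+0.04·T) = 56.63 μm/a
  r_corr = 31.7 + 56.63 = 88.33 μm/a
ISO 9223 Table 2 (carbon steel): 80 < 88.3 ≤ 200 μm/a ⇒ C5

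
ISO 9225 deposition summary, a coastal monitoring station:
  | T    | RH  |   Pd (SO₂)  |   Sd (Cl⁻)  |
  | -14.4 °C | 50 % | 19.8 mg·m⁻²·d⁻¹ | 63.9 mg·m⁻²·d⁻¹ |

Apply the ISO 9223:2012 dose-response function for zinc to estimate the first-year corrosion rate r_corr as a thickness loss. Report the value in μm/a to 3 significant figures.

r_corr = 0.271 μm/a

zinc: T≤10 °C ⇒ hinge +0.038·(-14.4−10) = -0.9272
  SO₂ term: 0.0129·19.8^0.44·exp(0.046·50-0.9272) = 0.1894
  Cl⁻ term: 0.0175·63.9^0.57·exp(0.008·50+0.085·-14.4) = 0.08209
  r_corr = 0.1894 + 0.08209 = 0.2715 μm/a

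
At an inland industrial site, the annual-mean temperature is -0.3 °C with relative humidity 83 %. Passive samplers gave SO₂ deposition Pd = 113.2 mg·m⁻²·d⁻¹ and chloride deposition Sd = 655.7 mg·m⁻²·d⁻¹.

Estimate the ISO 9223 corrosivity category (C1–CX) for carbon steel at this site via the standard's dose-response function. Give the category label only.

carbon steel: f(T) = +0.150·(T−10) [T≤10 °C] = -1.5450
  Pd branch = 1.77·Pd^0.52·e^(0.02·RH+f) = 23.22 μm/a
  Cl⁻ term: 0.102·655.7^0.62·exp(0.033·83+0.04·-0.3) = 86.95
  sum: 23.22 + 86.95 → r_corr = 110.2 μm/a
Category bounds: 80…200 μm/a bracket r_corr ⇒ C5

C5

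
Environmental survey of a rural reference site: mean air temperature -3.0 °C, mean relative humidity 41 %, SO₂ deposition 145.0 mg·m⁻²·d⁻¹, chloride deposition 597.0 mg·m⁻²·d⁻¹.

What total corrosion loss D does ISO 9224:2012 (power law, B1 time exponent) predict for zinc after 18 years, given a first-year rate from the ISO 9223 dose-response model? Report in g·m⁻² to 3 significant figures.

D(18) = 88.6 g·m⁻²

zinc: T≤10 °C ⇒ hinge +0.038·(-3.0−10) = -0.4940
  sulphur-dioxide contribution → 0.4636 μm/a
  chloride contribution → 0.7195 μm/a
  total first-year rate 1.183 μm/a
ISO 9224: D(t) = r_corr · t^b with b = 0.813 (zinc, B1)
  D(18) = 1.183 × 18^0.813 = 1.183 × 10.48 = 12.4 μm
  Mass loss = 12.4 μm × 7.14 g/cm³ = 88.56 g·m⁻²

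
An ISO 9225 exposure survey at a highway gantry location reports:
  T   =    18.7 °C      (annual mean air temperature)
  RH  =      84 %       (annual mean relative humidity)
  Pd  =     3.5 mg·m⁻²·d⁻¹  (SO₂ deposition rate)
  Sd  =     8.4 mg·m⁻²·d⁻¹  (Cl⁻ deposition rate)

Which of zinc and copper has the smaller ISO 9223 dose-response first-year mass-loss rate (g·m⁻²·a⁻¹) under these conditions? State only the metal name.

zinc: f(T) = -0.071·(T−10) [T>10 °C] = -0.6177
  Pd branch = 0.0129·Pd^0.44·e^(0.046·RH+f) = 0.5752 μm/a
  Cl⁻ term: 0.0175·8.4^0.57·exp(0.008·84+0.085·18.7) = 0.565
  r_corr = 0.5752 + 0.565 = 1.14 μm/a
  mass loss = 1.14 μm/a × 7.14 g/cm³ = 8.141 g·m⁻²·a⁻¹
copper: f(T) = -0.080·(T−10) [T>10 °C] = -0.6960
  SO₂ term: 0.0053·3.5^0.26·exp(0.059·84-0.6960) = 0.5198
  Sd branch = 0.01025·Sd^0.27·e^(0.036·RH+0.049·T) = 0.9365 μm/a
  sum: 0.5198 + 0.9365 → r_corr = 1.456 μm/a
  mass loss = 1.456 μm/a × 8.96 g/cm³ = 13.05 g·m⁻²·a⁻¹
Ordering by g·m⁻²·a⁻¹: copper (13) > zinc (8.14)

zinc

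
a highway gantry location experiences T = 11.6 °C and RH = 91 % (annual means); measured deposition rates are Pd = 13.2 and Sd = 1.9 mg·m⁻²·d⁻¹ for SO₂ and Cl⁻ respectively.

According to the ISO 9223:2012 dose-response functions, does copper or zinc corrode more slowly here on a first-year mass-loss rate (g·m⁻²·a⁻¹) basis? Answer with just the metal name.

copper: T>10 °C ⇒ hinge -0.080·(11.6−10) = -0.1280
  SO₂ term: 0.0053·13.2^0.26·exp(0.059·91-0.1280) = 1.958
  Sd branch = 0.01025·Sd^0.27·e^(0.036·RH+0.049·T) = 0.5696 μm/a
  sum: 1.958 + 0.5696 → r_corr = 2.527 μm/a
  mass loss = 2.527 μm/a × 8.96 g/cm³ = 22.65 g·m⁻²·a⁻¹
zinc: temperature factor f = -0.071·(1.6) = -0.1136
  Pd branch = 0.0129·Pd^0.44·e^(0.046·RH+f) = 2.356 μm/a
  Cl⁻ term: 0.0175·1.9^0.57·exp(0.008·91+0.085·11.6) = 0.1401
  r_corr = 2.356 + 0.1401 = 2.497 μm/a
  mass loss = 2.497 μm/a × 7.14 g/cm³ = 17.83 g·m⁻²·a⁻¹
Ordering by g·m⁻²·a⁻¹: copper (22.6) > zinc (17.8)

zinc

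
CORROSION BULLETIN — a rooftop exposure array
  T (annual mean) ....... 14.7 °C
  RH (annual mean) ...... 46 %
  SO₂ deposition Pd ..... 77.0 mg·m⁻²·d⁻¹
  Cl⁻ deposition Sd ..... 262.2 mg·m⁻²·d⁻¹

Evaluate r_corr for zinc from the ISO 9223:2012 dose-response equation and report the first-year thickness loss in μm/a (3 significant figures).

zinc: T>10 °C ⇒ hinge -0.071·(14.7−10) = -0.3337
  Pd branch = 0.0129·Pd^0.44·e^(0.046·RH+f) = 0.5184 μm/a
  Cl⁻ term: 0.0175·262.2^0.57·exp(0.008·46+0.085·14.7) = 2.109
  sum: 0.5184 + 2.109 → r_corr = 2.628 μm/a

r_corr = 2.63 μm/a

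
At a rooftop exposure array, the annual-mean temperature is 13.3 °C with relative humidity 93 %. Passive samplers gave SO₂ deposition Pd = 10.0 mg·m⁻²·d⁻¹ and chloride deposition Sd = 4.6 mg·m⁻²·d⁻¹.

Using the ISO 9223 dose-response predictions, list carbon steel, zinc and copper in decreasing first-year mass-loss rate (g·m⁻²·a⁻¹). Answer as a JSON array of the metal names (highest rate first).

carbon steel: T>10 °C ⇒ hinge -0.054·(13.3−10) = -0.1782
  Pd branch = 1.77·Pd^0.52·e^(0.02·RH+f) = 31.5 μm/a
  Cl⁻ term: 0.102·4.6^0.62·exp(0.033·93+0.04·13.3) = 9.625
  sum: 31.5 + 9.625 → r_corr = 41.13 μm/a
  mass loss = 41.13 μm/a × 7.85 g/cm³ = 322.9 g·m⁻²·a⁻¹
zinc: f(T) = -0.071·(T−10) [T>10 °C] = -0.2343
  Pd branch = 0.0129·Pd^0.44·e^(0.046·RH+f) = 2.026 μm/a
  Sd branch = 0.0175·Sd^0.57·e^(0.008·RH+0.085·T) = 0.2722 μm/a
  r_corr = 2.026 + 0.2722 = 2.299 μm/a
  mass loss = 2.299 μm/a × 7.14 g/cm³ = 16.41 g·m⁻²·a⁻¹
copper: f(T) = -0.080·(T−10) [T>10 °C] = -0.2640
  Pd branch = 0.0053·Pd^0.26·e^(0.059·RH+f) = 1.789 μm/a
  Cl⁻ term: 0.01025·4.6^0.27·exp(0.036·93+0.049·13.3) = 0.8447
  r_corr = 1.789 + 0.8447 = 2.634 μm/a
  mass loss = 2.634 μm/a × 8.96 g/cm³ = 23.6 g·m⁻²·a⁻¹
Ordering by g·m⁻²·a⁻¹: carbon steel (323) > copper (23.6) > zinc (16.4)

["carbon steel", "copper", "zinc"]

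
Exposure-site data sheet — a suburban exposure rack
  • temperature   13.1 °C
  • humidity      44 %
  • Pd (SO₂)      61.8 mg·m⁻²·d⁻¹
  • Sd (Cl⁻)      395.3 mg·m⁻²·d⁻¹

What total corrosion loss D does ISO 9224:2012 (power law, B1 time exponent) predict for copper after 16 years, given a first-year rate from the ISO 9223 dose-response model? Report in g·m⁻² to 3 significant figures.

D(16) = 36.4 g·m⁻²

copper: temperature factor f = -0.080·(3.1) = -0.2480
  SO₂ term: 0.0053·61.8^0.26·exp(0.059·44-0.2480) = 0.1621
  Cl⁻ term: 0.01025·395.3^0.27·exp(0.036·44+0.049·13.1) = 0.4771
  sum: 0.1621 + 0.4771 → r_corr = 0.6391 μm/a
Power-law: D(16) = r_corr · 16^0.667
  D(16) = 0.6391 × 16^0.667 = 0.6391 × 6.355 = 4.062 μm
  Mass loss = 4.062 μm × 8.96 g/cm³ = 36.4 g·m⁻²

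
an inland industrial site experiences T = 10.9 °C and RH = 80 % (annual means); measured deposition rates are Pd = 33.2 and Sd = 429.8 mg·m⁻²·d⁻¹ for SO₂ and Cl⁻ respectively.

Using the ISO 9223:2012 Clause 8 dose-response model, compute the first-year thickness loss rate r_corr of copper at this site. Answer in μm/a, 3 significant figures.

r_corr = 2.98 μm/a

copper: f(T) = -0.080·(T−10) [T>10 °C] = -0.0720
  sulphur-dioxide contribution → 1.375 μm/a
  chloride contribution → 1.601 μm/a
  ⇒ r_corr(copper) = 2.976 μm/a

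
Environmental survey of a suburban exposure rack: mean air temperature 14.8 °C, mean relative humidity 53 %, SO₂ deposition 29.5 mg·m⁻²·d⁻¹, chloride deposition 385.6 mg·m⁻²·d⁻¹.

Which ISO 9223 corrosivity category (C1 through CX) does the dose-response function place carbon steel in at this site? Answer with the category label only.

carbon steel: T>10 °C ⇒ hinge -0.054·(14.8−10) = -0.2592
  sulphur-dioxide contribution → 22.91 μm/a
  chloride contribution → 42.53 μm/a
  ⇒ r_corr(carbon steel) = 65.44 μm/a
Category bounds: 50…80 μm/a bracket r_corr ⇒ C4

C4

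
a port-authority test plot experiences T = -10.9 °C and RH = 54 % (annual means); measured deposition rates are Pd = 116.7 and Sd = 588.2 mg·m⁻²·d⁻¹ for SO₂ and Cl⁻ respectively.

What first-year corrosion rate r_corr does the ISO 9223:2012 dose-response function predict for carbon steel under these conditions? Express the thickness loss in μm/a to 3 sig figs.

r_corr = 23.1 μm/a

carbon steel: T≤10 °C ⇒ hinge +0.150·(-10.9−10) = -3.1350
  SO₂ term: 1.77·116.7^0.52·exp(0.02·54-3.1350) = 2.694
  Cl⁻ term: 0.102·588.2^0.62·exp(0.033·54+0.04·-10.9) = 20.43
  sum: 2.694 + 20.43 → r_corr = 23.12 μm/a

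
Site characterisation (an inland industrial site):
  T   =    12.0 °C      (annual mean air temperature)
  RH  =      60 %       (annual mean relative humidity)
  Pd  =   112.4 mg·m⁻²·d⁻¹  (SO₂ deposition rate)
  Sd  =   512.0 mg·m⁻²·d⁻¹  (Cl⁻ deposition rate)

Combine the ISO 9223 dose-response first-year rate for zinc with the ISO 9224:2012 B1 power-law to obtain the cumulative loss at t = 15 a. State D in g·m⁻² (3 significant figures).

zinc: T>10 °C ⇒ hinge -0.071·(12.0−10) = -0.1420
  sulphur-dioxide contribution → 1.412 μm/a
  chloride contribution → 2.746 μm/a
  ⇒ r_corr(zinc) = 4.159 μm/a
Power-law: D(15) = r_corr · 15^0.813
  D(15) = 4.159 × 15^0.813 = 4.159 × 9.04 = 37.59 μm
  Mass loss = 37.59 μm × 7.14 g/cm³ = 268.4 g·m⁻²

D(15) = 268 g·m⁻²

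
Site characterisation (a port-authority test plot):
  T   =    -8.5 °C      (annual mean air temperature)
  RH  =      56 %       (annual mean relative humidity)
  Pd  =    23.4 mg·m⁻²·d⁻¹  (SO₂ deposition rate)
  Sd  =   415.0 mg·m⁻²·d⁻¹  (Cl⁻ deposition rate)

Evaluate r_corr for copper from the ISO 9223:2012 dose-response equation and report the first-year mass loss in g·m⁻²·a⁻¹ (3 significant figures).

r_corr = 2.60 g·m⁻²·a⁻¹

copper: temperature factor f = +0.126·(-18.5) = -2.3310
  Pd branch = 0.0053·Pd^0.26·e^(0.059·RH+f) = 0.03183 μm/a
  Cl⁻ term: 0.01025·415.0^0.27·exp(0.036·56+0.049·-8.5) = 0.2584
  sum: 0.03183 + 0.2584 → r_corr = 0.2902 μm/a
Convert to mass loss: 0.2902 μm/a × 8.96 g/cm³ = 2.6 g·m⁻²·a⁻¹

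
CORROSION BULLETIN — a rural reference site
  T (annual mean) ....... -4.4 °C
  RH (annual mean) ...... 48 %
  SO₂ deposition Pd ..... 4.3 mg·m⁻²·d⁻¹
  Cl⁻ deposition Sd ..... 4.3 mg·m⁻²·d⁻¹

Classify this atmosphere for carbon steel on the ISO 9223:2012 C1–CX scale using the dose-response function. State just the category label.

C2

carbon steel: T≤10 °C ⇒ hinge +0.150·(-4.4−10) = -2.1600
  sulphur-dioxide contribution → 1.138 μm/a
  chloride contribution → 1.03 μm/a
  ⇒ r_corr(carbon steel) = 2.168 μm/a
2.17 μm/a falls in (1.3, 25] for carbon steel → category C2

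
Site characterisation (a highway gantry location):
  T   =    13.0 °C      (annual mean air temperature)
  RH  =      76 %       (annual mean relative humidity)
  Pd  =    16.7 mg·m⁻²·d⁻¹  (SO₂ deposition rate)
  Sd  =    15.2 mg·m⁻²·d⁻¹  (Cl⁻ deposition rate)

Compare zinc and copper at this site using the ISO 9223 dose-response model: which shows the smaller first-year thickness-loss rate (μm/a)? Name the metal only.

zinc: f(T) = -0.071·(T−10) [T>10 °C] = -0.2130
  Pd branch = 0.0129·Pd^0.44·e^(0.046·RH+f) = 1.187 μm/a
  Cl⁻ term: 0.0175·15.2^0.57·exp(0.008·76+0.085·13.0) = 0.4578
  sum: 1.187 + 0.4578 → r_corr = 1.645 μm/a
copper: f(T) = -0.080·(T−10) [T>10 °C] = -0.2400
  Pd branch = 0.0053·Pd^0.26·e^(0.059·RH+f) = 0.7679 μm/a
  Cl⁻ term: 0.01025·15.2^0.27·exp(0.036·76+0.049·13.0) = 0.6233
  r_corr = 0.7679 + 0.6233 = 1.391 μm/a
Ordering by μm/a: zinc (1.64) > copper (1.39)

copper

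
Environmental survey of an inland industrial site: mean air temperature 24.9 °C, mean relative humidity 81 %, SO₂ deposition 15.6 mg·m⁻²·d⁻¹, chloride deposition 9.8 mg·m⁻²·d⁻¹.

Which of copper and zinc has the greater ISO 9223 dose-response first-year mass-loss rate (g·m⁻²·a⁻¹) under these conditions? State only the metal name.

copper

copper: T>10 °C ⇒ hinge -0.080·(24.9−10) = -1.1920
  SO₂ term: 0.0053·15.6^0.26·exp(0.059·81-1.1920) = 0.3911
  Sd branch = 0.01025·Sd^0.27·e^(0.036·RH+0.049·T) = 1.188 μm/a
  sum: 0.3911 + 1.188 → r_corr = 1.579 μm/a
  mass loss = 1.579 μm/a × 8.96 g/cm³ = 14.14 g·m⁻²·a⁻¹
zinc: temperature factor f = -0.071·(14.9) = -1.0579
  Pd branch = 0.0129·Pd^0.44·e^(0.046·RH+f) = 0.6227 μm/a
  Sd branch = 0.0175·Sd^0.57·e^(0.008·RH+0.085·T) = 1.02 μm/a
  sum: 0.6227 + 1.02 → r_corr = 1.643 μm/a
  mass loss = 1.643 μm/a × 7.14 g/cm³ = 11.73 g·m⁻²·a⁻¹
Ordering by g·m⁻²·a⁻¹: copper (14.1) > zinc (11.7)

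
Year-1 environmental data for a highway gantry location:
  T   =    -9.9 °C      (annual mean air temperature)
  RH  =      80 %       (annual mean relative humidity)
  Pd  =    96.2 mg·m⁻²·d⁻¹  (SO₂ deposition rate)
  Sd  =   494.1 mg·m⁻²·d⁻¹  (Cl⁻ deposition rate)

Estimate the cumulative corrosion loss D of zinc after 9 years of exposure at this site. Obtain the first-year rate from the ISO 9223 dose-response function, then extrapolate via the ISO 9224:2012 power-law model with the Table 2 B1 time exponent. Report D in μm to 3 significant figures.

D(9) = 13.6 μm

zinc: f(T) = +0.038·(T−10) [T≤10 °C] = -0.7562
  SO₂ term: 0.0129·96.2^0.44·exp(0.046·80-0.7562) = 1.791
  Sd branch = 0.0175·Sd^0.57·e^(0.008·RH+0.085·T) = 0.4909 μm/a
  sum: 1.791 + 0.4909 → r_corr = 2.281 μm/a
ISO 9224: D(t) = r_corr · t^b with b = 0.813 (zinc, B1)
  D(9) = 2.281 × 9^0.813 = 2.281 × 5.968 = 13.61 μm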